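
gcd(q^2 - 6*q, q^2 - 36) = q - 6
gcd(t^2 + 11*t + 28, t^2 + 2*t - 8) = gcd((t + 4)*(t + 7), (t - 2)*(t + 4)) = t + 4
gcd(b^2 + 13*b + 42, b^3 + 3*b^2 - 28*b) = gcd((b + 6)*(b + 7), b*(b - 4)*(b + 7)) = b + 7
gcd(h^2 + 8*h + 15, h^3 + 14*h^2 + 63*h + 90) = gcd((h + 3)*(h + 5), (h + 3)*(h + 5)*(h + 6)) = h^2 + 8*h + 15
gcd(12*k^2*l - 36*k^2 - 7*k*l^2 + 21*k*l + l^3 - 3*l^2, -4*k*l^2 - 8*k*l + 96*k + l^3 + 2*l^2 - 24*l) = 4*k - l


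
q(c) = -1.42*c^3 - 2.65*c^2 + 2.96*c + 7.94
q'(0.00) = 2.96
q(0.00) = 7.94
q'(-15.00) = -876.04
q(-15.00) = 4159.79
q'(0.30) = 0.99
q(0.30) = 8.55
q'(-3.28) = -25.49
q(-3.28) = 19.83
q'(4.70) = -116.05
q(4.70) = -184.12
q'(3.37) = -63.28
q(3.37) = -66.53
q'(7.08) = -248.10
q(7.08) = -607.89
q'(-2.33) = -7.82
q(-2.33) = 4.62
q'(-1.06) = 3.79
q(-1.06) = 3.52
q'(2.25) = -30.53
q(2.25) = -14.99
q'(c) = -4.26*c^2 - 5.3*c + 2.96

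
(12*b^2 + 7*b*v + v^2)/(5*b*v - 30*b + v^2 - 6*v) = (12*b^2 + 7*b*v + v^2)/(5*b*v - 30*b + v^2 - 6*v)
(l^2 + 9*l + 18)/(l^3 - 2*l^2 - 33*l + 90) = (l + 3)/(l^2 - 8*l + 15)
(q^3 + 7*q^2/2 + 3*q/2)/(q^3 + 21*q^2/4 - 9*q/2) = 2*(2*q^2 + 7*q + 3)/(4*q^2 + 21*q - 18)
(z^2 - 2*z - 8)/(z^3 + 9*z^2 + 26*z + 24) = (z - 4)/(z^2 + 7*z + 12)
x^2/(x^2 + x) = x/(x + 1)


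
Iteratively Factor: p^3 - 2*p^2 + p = (p - 1)*(p^2 - p) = (p - 1)^2*(p)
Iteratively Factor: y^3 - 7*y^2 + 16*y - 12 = (y - 2)*(y^2 - 5*y + 6) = (y - 2)^2*(y - 3)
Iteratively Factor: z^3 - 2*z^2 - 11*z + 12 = (z + 3)*(z^2 - 5*z + 4) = (z - 4)*(z + 3)*(z - 1)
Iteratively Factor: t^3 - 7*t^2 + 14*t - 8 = (t - 2)*(t^2 - 5*t + 4) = (t - 4)*(t - 2)*(t - 1)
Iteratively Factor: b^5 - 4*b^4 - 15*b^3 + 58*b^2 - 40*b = (b - 1)*(b^4 - 3*b^3 - 18*b^2 + 40*b) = (b - 2)*(b - 1)*(b^3 - b^2 - 20*b) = (b - 2)*(b - 1)*(b + 4)*(b^2 - 5*b) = b*(b - 2)*(b - 1)*(b + 4)*(b - 5)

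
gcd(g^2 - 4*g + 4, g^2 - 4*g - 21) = 1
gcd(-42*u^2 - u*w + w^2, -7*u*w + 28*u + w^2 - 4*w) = 7*u - w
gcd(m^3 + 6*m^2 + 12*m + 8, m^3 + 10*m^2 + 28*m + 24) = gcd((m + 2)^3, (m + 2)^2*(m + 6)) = m^2 + 4*m + 4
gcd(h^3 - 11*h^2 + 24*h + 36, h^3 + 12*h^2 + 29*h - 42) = 1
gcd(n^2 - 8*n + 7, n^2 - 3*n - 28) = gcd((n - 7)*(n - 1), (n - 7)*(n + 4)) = n - 7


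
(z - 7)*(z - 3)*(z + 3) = z^3 - 7*z^2 - 9*z + 63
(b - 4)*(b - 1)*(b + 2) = b^3 - 3*b^2 - 6*b + 8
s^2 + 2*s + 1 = (s + 1)^2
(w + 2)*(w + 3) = w^2 + 5*w + 6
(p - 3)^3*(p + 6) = p^4 - 3*p^3 - 27*p^2 + 135*p - 162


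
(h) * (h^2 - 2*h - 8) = h^3 - 2*h^2 - 8*h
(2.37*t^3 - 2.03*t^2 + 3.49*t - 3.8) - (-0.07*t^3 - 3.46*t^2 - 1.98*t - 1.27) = 2.44*t^3 + 1.43*t^2 + 5.47*t - 2.53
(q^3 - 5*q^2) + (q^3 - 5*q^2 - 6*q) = 2*q^3 - 10*q^2 - 6*q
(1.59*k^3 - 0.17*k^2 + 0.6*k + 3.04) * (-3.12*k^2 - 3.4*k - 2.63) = -4.9608*k^5 - 4.8756*k^4 - 5.4757*k^3 - 11.0777*k^2 - 11.914*k - 7.9952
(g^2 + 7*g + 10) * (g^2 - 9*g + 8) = g^4 - 2*g^3 - 45*g^2 - 34*g + 80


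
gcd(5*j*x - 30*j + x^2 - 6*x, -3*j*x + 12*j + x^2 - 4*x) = 1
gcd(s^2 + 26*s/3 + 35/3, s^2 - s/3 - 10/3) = s + 5/3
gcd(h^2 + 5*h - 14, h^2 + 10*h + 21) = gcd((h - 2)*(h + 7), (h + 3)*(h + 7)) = h + 7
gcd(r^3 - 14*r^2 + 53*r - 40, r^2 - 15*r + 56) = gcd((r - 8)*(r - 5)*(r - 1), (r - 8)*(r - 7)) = r - 8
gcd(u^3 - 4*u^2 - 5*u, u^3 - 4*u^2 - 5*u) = u^3 - 4*u^2 - 5*u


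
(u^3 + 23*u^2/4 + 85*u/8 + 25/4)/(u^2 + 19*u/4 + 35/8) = (2*u^2 + 9*u + 10)/(2*u + 7)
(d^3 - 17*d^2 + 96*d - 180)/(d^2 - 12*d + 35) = (d^2 - 12*d + 36)/(d - 7)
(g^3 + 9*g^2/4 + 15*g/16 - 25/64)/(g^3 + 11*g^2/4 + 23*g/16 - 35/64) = (4*g + 5)/(4*g + 7)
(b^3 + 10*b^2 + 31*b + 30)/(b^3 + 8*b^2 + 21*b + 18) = (b + 5)/(b + 3)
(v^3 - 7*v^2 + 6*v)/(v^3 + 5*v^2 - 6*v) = (v - 6)/(v + 6)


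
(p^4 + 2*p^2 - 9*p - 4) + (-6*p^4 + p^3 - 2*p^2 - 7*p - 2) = -5*p^4 + p^3 - 16*p - 6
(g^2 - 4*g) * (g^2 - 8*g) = g^4 - 12*g^3 + 32*g^2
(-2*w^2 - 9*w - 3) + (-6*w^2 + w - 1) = -8*w^2 - 8*w - 4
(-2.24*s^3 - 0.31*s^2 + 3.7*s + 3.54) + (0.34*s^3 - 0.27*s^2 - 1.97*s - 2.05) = -1.9*s^3 - 0.58*s^2 + 1.73*s + 1.49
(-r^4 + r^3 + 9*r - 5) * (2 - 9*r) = 9*r^5 - 11*r^4 + 2*r^3 - 81*r^2 + 63*r - 10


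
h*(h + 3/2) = h^2 + 3*h/2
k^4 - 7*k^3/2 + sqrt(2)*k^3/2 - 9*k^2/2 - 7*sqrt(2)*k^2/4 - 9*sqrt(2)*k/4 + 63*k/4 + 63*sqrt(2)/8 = (k - 7/2)*(k - 3*sqrt(2)/2)*(k + sqrt(2)/2)*(k + 3*sqrt(2)/2)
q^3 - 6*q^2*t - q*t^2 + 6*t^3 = (q - 6*t)*(q - t)*(q + t)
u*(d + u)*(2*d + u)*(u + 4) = 2*d^2*u^2 + 8*d^2*u + 3*d*u^3 + 12*d*u^2 + u^4 + 4*u^3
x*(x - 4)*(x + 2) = x^3 - 2*x^2 - 8*x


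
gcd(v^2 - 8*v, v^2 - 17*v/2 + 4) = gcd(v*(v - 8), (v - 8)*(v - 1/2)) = v - 8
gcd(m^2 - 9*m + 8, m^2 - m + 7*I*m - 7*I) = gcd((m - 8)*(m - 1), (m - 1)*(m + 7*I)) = m - 1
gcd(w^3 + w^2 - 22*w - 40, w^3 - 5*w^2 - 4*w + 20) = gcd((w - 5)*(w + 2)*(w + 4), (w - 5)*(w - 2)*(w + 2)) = w^2 - 3*w - 10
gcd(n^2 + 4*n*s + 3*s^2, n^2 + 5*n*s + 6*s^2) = n + 3*s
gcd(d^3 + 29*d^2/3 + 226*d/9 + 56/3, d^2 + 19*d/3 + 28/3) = d + 7/3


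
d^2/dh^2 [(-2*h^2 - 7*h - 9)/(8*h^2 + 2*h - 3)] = 208*(-4*h^3 - 18*h^2 - 9*h - 3)/(512*h^6 + 384*h^5 - 480*h^4 - 280*h^3 + 180*h^2 + 54*h - 27)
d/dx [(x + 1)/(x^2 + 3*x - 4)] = (x^2 + 3*x - (x + 1)*(2*x + 3) - 4)/(x^2 + 3*x - 4)^2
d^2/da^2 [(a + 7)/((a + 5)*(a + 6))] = 2*(a^3 + 21*a^2 + 141*a + 307)/(a^6 + 33*a^5 + 453*a^4 + 3311*a^3 + 13590*a^2 + 29700*a + 27000)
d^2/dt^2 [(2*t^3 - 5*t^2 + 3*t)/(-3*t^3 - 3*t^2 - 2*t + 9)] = 2*(63*t^6 - 45*t^5 - 495*t^4 + 844*t^3 + 27*t^2 - 729*t + 351)/(27*t^9 + 81*t^8 + 135*t^7 - 108*t^6 - 396*t^5 - 531*t^4 + 413*t^3 + 621*t^2 + 486*t - 729)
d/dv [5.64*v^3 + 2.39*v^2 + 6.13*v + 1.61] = 16.92*v^2 + 4.78*v + 6.13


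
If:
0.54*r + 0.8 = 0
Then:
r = -1.48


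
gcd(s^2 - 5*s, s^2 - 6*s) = s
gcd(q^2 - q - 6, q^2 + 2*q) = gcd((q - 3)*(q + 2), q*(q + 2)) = q + 2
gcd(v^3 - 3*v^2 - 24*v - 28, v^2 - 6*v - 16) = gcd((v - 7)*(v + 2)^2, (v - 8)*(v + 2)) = v + 2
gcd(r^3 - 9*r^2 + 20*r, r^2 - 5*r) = r^2 - 5*r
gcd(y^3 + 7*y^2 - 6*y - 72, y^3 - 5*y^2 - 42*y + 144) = y^2 + 3*y - 18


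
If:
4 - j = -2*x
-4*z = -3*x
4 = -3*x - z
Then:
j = 28/15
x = -16/15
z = -4/5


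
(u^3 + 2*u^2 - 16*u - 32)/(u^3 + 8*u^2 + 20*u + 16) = (u - 4)/(u + 2)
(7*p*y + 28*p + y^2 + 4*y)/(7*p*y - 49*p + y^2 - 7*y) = (y + 4)/(y - 7)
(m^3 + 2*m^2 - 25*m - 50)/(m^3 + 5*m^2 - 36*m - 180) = (m^2 - 3*m - 10)/(m^2 - 36)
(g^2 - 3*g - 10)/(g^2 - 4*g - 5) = (g + 2)/(g + 1)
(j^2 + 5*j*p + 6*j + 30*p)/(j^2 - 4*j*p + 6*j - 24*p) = (-j - 5*p)/(-j + 4*p)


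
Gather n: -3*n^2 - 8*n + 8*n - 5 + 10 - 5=-3*n^2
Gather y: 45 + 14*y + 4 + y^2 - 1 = y^2 + 14*y + 48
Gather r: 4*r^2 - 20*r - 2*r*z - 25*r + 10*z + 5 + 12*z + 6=4*r^2 + r*(-2*z - 45) + 22*z + 11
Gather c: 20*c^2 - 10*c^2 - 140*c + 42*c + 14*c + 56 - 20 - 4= 10*c^2 - 84*c + 32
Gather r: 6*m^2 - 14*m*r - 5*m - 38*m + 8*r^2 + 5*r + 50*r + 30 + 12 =6*m^2 - 43*m + 8*r^2 + r*(55 - 14*m) + 42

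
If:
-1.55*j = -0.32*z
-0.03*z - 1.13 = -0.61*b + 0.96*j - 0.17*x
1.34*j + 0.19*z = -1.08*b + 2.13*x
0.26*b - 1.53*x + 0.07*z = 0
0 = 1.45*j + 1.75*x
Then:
No Solution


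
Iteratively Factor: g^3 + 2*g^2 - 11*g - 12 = (g + 4)*(g^2 - 2*g - 3) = (g + 1)*(g + 4)*(g - 3)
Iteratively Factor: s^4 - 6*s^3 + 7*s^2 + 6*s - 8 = (s - 1)*(s^3 - 5*s^2 + 2*s + 8) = (s - 1)*(s + 1)*(s^2 - 6*s + 8) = (s - 4)*(s - 1)*(s + 1)*(s - 2)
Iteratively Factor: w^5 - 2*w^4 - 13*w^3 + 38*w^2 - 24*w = (w + 4)*(w^4 - 6*w^3 + 11*w^2 - 6*w) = (w - 2)*(w + 4)*(w^3 - 4*w^2 + 3*w) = (w - 3)*(w - 2)*(w + 4)*(w^2 - w) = w*(w - 3)*(w - 2)*(w + 4)*(w - 1)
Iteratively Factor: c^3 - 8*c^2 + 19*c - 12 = (c - 4)*(c^2 - 4*c + 3) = (c - 4)*(c - 3)*(c - 1)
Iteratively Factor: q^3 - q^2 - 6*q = (q - 3)*(q^2 + 2*q) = (q - 3)*(q + 2)*(q)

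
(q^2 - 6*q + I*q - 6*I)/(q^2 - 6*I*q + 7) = (q - 6)/(q - 7*I)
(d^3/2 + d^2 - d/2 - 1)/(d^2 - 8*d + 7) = (d^2 + 3*d + 2)/(2*(d - 7))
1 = 1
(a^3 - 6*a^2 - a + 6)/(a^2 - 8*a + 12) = (a^2 - 1)/(a - 2)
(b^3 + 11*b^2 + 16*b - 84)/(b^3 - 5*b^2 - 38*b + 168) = (b^2 + 5*b - 14)/(b^2 - 11*b + 28)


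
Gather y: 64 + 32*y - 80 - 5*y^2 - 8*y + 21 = -5*y^2 + 24*y + 5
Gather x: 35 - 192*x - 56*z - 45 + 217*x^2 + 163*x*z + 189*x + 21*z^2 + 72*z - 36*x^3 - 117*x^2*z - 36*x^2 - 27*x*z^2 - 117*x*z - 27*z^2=-36*x^3 + x^2*(181 - 117*z) + x*(-27*z^2 + 46*z - 3) - 6*z^2 + 16*z - 10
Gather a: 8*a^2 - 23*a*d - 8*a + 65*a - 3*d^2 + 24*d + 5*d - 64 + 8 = 8*a^2 + a*(57 - 23*d) - 3*d^2 + 29*d - 56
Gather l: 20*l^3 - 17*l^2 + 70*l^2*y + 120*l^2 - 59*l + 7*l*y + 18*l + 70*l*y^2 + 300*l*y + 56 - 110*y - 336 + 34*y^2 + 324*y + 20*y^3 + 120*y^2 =20*l^3 + l^2*(70*y + 103) + l*(70*y^2 + 307*y - 41) + 20*y^3 + 154*y^2 + 214*y - 280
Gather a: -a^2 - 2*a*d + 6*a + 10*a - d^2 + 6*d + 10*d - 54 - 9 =-a^2 + a*(16 - 2*d) - d^2 + 16*d - 63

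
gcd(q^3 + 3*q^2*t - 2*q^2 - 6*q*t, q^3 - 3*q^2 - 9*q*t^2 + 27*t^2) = q + 3*t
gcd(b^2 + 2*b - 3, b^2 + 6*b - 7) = b - 1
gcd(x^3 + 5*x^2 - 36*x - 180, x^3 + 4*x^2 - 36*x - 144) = x^2 - 36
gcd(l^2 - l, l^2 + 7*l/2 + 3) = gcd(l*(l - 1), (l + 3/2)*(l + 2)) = 1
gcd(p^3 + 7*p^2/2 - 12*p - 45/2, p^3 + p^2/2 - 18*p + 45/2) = p^2 + 2*p - 15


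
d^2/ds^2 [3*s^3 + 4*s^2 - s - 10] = 18*s + 8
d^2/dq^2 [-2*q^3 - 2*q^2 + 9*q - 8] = -12*q - 4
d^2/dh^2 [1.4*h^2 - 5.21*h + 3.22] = 2.80000000000000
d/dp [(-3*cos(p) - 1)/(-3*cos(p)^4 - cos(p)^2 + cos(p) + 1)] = (27*sin(p)^4 - 57*sin(p)^2 + 11*cos(p) + 3*cos(3*p) + 32)*sin(p)/(-3*sin(p)^4 + 7*sin(p)^2 + cos(p) - 3)^2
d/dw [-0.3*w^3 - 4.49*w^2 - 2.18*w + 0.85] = -0.9*w^2 - 8.98*w - 2.18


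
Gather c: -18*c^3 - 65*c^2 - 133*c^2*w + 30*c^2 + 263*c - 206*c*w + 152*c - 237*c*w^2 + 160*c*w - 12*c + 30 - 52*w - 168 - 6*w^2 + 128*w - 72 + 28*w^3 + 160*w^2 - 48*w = -18*c^3 + c^2*(-133*w - 35) + c*(-237*w^2 - 46*w + 403) + 28*w^3 + 154*w^2 + 28*w - 210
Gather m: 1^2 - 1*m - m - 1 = -2*m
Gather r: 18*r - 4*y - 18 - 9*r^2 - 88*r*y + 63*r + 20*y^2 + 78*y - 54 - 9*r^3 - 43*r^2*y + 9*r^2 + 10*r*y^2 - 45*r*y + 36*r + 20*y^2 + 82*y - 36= -9*r^3 - 43*r^2*y + r*(10*y^2 - 133*y + 117) + 40*y^2 + 156*y - 108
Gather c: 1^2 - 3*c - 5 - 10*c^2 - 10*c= -10*c^2 - 13*c - 4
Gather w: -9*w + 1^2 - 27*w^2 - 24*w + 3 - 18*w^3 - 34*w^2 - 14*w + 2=-18*w^3 - 61*w^2 - 47*w + 6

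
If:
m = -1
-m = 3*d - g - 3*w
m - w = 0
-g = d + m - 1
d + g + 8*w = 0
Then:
No Solution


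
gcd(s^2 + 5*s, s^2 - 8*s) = s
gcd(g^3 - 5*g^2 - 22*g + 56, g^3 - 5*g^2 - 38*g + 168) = g - 7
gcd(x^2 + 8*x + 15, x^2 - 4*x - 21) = x + 3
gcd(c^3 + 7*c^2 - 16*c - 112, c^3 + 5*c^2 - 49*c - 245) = c + 7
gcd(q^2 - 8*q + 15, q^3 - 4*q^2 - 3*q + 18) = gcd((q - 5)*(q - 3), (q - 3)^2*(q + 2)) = q - 3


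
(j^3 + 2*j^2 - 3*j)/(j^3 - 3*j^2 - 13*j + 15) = j/(j - 5)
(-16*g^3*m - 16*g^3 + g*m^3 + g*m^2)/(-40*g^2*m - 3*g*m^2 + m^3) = g*(16*g^2*m + 16*g^2 - m^3 - m^2)/(m*(40*g^2 + 3*g*m - m^2))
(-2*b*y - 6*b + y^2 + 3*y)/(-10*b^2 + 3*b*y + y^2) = (y + 3)/(5*b + y)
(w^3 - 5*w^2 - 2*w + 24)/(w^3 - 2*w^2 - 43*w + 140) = (w^2 - w - 6)/(w^2 + 2*w - 35)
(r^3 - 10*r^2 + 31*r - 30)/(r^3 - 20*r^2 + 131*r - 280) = (r^2 - 5*r + 6)/(r^2 - 15*r + 56)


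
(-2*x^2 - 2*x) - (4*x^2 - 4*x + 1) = -6*x^2 + 2*x - 1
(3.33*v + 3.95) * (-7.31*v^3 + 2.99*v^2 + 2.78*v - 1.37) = -24.3423*v^4 - 18.9178*v^3 + 21.0679*v^2 + 6.4189*v - 5.4115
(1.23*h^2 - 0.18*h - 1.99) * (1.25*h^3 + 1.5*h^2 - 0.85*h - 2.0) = 1.5375*h^5 + 1.62*h^4 - 3.803*h^3 - 5.292*h^2 + 2.0515*h + 3.98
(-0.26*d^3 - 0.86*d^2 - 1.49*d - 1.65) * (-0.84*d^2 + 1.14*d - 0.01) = 0.2184*d^5 + 0.426*d^4 + 0.2738*d^3 - 0.304*d^2 - 1.8661*d + 0.0165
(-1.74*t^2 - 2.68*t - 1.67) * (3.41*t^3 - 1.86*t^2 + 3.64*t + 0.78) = -5.9334*t^5 - 5.9024*t^4 - 7.0435*t^3 - 8.0062*t^2 - 8.1692*t - 1.3026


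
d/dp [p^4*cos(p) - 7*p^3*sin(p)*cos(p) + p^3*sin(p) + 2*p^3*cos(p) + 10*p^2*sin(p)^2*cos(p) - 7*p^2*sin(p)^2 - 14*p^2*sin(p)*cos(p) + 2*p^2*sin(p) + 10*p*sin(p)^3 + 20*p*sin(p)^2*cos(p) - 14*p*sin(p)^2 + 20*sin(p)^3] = -p^4*sin(p) + 14*p^3*sin(p)^2 - 2*p^3*sin(p) + 5*p^3*cos(p) - 7*p^3 - 30*p^2*sin(p)^3 + 28*p^2*sin(p)^2 - 35*p^2*sin(p)*cos(p) + 23*p^2*sin(p) + 8*p^2*cos(p) - 14*p^2 - 60*p*sin(p)^3 + 50*p*sin(p)^2*cos(p) - 14*p*sin(p)^2 - 56*p*sin(p)*cos(p) + 44*p*sin(p) + 10*sin(p)^3 + 80*sin(p)^2*cos(p) - 14*sin(p)^2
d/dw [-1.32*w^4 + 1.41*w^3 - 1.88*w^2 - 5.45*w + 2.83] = -5.28*w^3 + 4.23*w^2 - 3.76*w - 5.45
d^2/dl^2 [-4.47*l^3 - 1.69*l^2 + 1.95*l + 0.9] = -26.82*l - 3.38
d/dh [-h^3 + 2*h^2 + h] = -3*h^2 + 4*h + 1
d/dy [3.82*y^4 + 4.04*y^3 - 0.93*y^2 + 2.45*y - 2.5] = 15.28*y^3 + 12.12*y^2 - 1.86*y + 2.45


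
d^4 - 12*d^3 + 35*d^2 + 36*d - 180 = (d - 6)*(d - 5)*(d - 3)*(d + 2)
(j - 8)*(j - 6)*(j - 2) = j^3 - 16*j^2 + 76*j - 96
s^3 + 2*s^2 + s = s*(s + 1)^2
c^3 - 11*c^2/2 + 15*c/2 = c*(c - 3)*(c - 5/2)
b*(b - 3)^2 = b^3 - 6*b^2 + 9*b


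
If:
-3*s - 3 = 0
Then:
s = -1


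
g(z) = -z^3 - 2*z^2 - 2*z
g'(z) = -3*z^2 - 4*z - 2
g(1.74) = -14.80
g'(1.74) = -18.04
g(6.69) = -402.31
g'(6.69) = -163.03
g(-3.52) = 25.87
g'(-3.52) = -25.09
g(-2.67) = 10.12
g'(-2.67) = -12.71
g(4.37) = -130.39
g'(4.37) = -76.77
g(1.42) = -9.74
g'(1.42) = -13.73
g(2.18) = -24.23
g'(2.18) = -24.98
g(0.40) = -1.18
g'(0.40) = -4.08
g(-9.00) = 585.00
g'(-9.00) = -209.00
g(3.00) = -51.00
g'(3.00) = -41.00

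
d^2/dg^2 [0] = 0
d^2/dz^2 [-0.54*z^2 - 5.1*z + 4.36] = -1.08000000000000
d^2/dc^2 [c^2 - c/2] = 2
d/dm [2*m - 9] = 2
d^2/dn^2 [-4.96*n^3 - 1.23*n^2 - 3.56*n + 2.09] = -29.76*n - 2.46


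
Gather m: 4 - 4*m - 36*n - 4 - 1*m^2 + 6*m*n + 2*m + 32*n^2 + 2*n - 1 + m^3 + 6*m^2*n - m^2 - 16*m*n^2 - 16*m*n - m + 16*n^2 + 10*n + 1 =m^3 + m^2*(6*n - 2) + m*(-16*n^2 - 10*n - 3) + 48*n^2 - 24*n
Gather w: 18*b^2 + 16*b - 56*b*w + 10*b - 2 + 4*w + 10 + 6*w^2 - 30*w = 18*b^2 + 26*b + 6*w^2 + w*(-56*b - 26) + 8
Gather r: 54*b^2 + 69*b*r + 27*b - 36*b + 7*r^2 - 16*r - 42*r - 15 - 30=54*b^2 - 9*b + 7*r^2 + r*(69*b - 58) - 45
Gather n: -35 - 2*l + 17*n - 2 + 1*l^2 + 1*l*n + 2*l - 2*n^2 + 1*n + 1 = l^2 - 2*n^2 + n*(l + 18) - 36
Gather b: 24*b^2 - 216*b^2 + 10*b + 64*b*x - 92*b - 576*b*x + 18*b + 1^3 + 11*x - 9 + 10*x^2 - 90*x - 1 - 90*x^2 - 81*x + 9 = -192*b^2 + b*(-512*x - 64) - 80*x^2 - 160*x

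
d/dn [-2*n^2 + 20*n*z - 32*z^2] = -4*n + 20*z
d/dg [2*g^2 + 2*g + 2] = 4*g + 2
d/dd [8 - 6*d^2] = -12*d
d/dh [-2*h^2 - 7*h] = -4*h - 7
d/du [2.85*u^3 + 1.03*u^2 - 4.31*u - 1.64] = 8.55*u^2 + 2.06*u - 4.31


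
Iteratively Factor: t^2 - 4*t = (t)*(t - 4)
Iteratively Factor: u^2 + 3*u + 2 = (u + 1)*(u + 2)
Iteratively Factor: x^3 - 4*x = (x + 2)*(x^2 - 2*x) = (x - 2)*(x + 2)*(x)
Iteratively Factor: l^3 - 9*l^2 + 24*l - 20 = (l - 2)*(l^2 - 7*l + 10) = (l - 5)*(l - 2)*(l - 2)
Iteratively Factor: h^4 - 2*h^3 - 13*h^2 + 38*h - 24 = (h + 4)*(h^3 - 6*h^2 + 11*h - 6) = (h - 2)*(h + 4)*(h^2 - 4*h + 3) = (h - 2)*(h - 1)*(h + 4)*(h - 3)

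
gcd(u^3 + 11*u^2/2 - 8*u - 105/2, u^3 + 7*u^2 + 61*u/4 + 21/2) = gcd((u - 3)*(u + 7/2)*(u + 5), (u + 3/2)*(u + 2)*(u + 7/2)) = u + 7/2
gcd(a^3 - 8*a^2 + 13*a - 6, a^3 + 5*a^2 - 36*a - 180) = a - 6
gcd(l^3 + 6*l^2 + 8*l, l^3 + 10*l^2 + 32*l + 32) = l^2 + 6*l + 8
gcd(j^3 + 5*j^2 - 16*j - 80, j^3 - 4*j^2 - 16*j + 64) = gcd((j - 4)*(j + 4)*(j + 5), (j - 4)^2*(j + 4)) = j^2 - 16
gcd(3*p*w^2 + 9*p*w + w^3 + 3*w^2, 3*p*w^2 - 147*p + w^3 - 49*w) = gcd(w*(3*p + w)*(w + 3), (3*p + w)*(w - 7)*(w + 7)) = 3*p + w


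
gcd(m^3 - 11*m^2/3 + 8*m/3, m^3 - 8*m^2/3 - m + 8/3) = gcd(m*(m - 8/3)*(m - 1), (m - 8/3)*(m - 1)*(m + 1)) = m^2 - 11*m/3 + 8/3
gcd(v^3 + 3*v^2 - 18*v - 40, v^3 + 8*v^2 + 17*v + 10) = v^2 + 7*v + 10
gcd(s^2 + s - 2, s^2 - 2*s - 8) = s + 2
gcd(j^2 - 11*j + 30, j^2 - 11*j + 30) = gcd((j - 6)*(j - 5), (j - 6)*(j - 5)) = j^2 - 11*j + 30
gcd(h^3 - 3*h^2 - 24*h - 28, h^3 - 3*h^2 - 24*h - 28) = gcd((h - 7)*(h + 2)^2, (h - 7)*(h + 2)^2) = h^3 - 3*h^2 - 24*h - 28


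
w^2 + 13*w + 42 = (w + 6)*(w + 7)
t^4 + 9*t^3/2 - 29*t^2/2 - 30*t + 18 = (t - 3)*(t - 1/2)*(t + 2)*(t + 6)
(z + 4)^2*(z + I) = z^3 + 8*z^2 + I*z^2 + 16*z + 8*I*z + 16*I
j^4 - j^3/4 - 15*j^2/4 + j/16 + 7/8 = (j - 2)*(j - 1/2)*(j + 1/2)*(j + 7/4)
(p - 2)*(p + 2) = p^2 - 4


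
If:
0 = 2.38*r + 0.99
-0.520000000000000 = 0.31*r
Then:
No Solution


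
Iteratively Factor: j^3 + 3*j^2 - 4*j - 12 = (j - 2)*(j^2 + 5*j + 6) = (j - 2)*(j + 2)*(j + 3)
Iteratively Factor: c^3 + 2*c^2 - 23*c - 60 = (c - 5)*(c^2 + 7*c + 12) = (c - 5)*(c + 3)*(c + 4)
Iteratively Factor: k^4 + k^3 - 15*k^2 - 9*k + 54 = (k + 3)*(k^3 - 2*k^2 - 9*k + 18) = (k + 3)^2*(k^2 - 5*k + 6) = (k - 2)*(k + 3)^2*(k - 3)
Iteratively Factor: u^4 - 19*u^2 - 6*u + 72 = (u + 3)*(u^3 - 3*u^2 - 10*u + 24) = (u - 2)*(u + 3)*(u^2 - u - 12) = (u - 4)*(u - 2)*(u + 3)*(u + 3)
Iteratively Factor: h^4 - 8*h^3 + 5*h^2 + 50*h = (h - 5)*(h^3 - 3*h^2 - 10*h) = (h - 5)*(h + 2)*(h^2 - 5*h) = (h - 5)^2*(h + 2)*(h)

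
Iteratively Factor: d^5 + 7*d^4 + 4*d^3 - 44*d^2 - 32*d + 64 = (d + 4)*(d^4 + 3*d^3 - 8*d^2 - 12*d + 16) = (d + 4)^2*(d^3 - d^2 - 4*d + 4) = (d - 1)*(d + 4)^2*(d^2 - 4) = (d - 2)*(d - 1)*(d + 4)^2*(d + 2)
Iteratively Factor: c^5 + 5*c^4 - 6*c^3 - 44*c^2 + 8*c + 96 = (c + 3)*(c^4 + 2*c^3 - 12*c^2 - 8*c + 32) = (c + 2)*(c + 3)*(c^3 - 12*c + 16) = (c - 2)*(c + 2)*(c + 3)*(c^2 + 2*c - 8) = (c - 2)*(c + 2)*(c + 3)*(c + 4)*(c - 2)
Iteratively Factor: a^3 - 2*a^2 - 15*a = (a + 3)*(a^2 - 5*a) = a*(a + 3)*(a - 5)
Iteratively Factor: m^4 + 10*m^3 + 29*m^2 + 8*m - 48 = (m + 3)*(m^3 + 7*m^2 + 8*m - 16) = (m - 1)*(m + 3)*(m^2 + 8*m + 16) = (m - 1)*(m + 3)*(m + 4)*(m + 4)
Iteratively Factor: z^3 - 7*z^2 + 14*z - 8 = (z - 4)*(z^2 - 3*z + 2) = (z - 4)*(z - 2)*(z - 1)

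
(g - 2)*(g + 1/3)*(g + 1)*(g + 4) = g^4 + 10*g^3/3 - 5*g^2 - 10*g - 8/3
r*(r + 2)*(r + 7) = r^3 + 9*r^2 + 14*r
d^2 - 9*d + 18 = (d - 6)*(d - 3)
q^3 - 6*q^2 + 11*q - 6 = (q - 3)*(q - 2)*(q - 1)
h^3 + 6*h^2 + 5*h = h*(h + 1)*(h + 5)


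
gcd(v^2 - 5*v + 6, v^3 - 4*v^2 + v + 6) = v^2 - 5*v + 6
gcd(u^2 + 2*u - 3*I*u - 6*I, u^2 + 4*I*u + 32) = 1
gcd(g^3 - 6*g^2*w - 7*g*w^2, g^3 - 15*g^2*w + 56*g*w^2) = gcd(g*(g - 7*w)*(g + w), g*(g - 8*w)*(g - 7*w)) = -g^2 + 7*g*w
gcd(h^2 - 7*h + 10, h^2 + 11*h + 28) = 1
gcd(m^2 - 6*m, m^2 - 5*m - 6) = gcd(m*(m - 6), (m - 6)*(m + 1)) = m - 6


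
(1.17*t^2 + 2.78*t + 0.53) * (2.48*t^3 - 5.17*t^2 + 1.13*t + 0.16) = 2.9016*t^5 + 0.845499999999999*t^4 - 11.7361*t^3 + 0.588499999999999*t^2 + 1.0437*t + 0.0848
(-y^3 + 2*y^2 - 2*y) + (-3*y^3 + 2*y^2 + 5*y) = -4*y^3 + 4*y^2 + 3*y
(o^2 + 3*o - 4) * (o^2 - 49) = o^4 + 3*o^3 - 53*o^2 - 147*o + 196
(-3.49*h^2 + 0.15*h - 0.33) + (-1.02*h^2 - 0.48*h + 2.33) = -4.51*h^2 - 0.33*h + 2.0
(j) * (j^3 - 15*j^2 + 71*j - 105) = j^4 - 15*j^3 + 71*j^2 - 105*j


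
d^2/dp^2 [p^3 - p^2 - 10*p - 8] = 6*p - 2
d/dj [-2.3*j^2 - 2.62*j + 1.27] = -4.6*j - 2.62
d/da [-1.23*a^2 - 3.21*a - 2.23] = -2.46*a - 3.21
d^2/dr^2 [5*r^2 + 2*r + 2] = 10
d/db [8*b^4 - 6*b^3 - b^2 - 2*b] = 32*b^3 - 18*b^2 - 2*b - 2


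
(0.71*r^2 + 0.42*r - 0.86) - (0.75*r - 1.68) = 0.71*r^2 - 0.33*r + 0.82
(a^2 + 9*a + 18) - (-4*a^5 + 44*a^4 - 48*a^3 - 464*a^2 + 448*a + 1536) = 4*a^5 - 44*a^4 + 48*a^3 + 465*a^2 - 439*a - 1518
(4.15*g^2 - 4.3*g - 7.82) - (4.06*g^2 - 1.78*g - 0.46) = 0.0900000000000007*g^2 - 2.52*g - 7.36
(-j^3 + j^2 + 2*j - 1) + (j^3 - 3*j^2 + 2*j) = -2*j^2 + 4*j - 1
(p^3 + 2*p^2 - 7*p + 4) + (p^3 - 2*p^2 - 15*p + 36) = 2*p^3 - 22*p + 40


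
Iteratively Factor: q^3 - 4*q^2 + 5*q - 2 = (q - 2)*(q^2 - 2*q + 1) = (q - 2)*(q - 1)*(q - 1)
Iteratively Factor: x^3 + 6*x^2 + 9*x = (x + 3)*(x^2 + 3*x) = (x + 3)^2*(x)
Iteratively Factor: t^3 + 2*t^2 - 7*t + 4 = (t + 4)*(t^2 - 2*t + 1) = (t - 1)*(t + 4)*(t - 1)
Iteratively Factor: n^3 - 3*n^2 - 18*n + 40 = (n + 4)*(n^2 - 7*n + 10) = (n - 5)*(n + 4)*(n - 2)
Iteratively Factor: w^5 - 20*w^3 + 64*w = (w - 4)*(w^4 + 4*w^3 - 4*w^2 - 16*w) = (w - 4)*(w - 2)*(w^3 + 6*w^2 + 8*w) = (w - 4)*(w - 2)*(w + 4)*(w^2 + 2*w) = w*(w - 4)*(w - 2)*(w + 4)*(w + 2)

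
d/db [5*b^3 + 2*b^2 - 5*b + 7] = 15*b^2 + 4*b - 5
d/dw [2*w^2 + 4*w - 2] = 4*w + 4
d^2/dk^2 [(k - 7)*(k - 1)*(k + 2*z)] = 6*k + 4*z - 16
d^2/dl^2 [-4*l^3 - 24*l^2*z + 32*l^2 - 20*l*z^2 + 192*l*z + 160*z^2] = -24*l - 48*z + 64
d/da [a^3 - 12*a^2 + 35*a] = 3*a^2 - 24*a + 35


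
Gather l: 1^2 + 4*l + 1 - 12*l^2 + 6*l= -12*l^2 + 10*l + 2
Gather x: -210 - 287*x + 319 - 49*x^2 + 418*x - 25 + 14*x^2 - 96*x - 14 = -35*x^2 + 35*x + 70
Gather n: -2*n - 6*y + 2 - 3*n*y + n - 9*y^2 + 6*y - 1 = n*(-3*y - 1) - 9*y^2 + 1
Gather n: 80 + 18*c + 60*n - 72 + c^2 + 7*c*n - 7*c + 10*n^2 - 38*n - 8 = c^2 + 11*c + 10*n^2 + n*(7*c + 22)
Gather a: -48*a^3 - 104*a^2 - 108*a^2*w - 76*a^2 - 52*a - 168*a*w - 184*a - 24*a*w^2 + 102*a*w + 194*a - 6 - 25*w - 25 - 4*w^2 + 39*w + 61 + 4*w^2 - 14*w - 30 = -48*a^3 + a^2*(-108*w - 180) + a*(-24*w^2 - 66*w - 42)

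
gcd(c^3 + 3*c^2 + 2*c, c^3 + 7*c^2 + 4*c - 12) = c + 2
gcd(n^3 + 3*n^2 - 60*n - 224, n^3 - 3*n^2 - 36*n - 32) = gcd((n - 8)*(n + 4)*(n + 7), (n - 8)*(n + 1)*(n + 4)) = n^2 - 4*n - 32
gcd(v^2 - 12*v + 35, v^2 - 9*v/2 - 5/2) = v - 5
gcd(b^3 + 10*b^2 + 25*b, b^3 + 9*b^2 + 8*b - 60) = b + 5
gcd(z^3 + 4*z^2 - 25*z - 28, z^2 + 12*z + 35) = z + 7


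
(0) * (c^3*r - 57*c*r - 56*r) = 0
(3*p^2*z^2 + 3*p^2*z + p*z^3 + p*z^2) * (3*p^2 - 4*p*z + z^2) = 9*p^4*z^2 + 9*p^4*z - 9*p^3*z^3 - 9*p^3*z^2 - p^2*z^4 - p^2*z^3 + p*z^5 + p*z^4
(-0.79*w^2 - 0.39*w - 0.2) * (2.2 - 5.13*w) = 4.0527*w^3 + 0.2627*w^2 + 0.168*w - 0.44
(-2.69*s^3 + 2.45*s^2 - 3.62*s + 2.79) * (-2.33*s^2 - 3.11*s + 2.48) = 6.2677*s^5 + 2.6574*s^4 - 5.8561*s^3 + 10.8335*s^2 - 17.6545*s + 6.9192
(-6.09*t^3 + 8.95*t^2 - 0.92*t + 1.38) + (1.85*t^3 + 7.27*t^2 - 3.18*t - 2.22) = -4.24*t^3 + 16.22*t^2 - 4.1*t - 0.84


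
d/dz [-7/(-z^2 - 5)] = -14*z/(z^2 + 5)^2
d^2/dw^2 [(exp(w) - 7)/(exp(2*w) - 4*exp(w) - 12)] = (exp(4*w) - 24*exp(3*w) + 156*exp(2*w) - 496*exp(w) + 480)*exp(w)/(exp(6*w) - 12*exp(5*w) + 12*exp(4*w) + 224*exp(3*w) - 144*exp(2*w) - 1728*exp(w) - 1728)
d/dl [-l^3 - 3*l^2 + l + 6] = -3*l^2 - 6*l + 1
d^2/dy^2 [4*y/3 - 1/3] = 0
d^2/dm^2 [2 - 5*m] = 0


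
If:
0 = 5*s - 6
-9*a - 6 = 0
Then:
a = -2/3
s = 6/5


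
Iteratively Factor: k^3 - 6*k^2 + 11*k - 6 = (k - 3)*(k^2 - 3*k + 2) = (k - 3)*(k - 1)*(k - 2)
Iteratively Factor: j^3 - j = (j - 1)*(j^2 + j) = (j - 1)*(j + 1)*(j)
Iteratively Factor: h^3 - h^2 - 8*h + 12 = (h - 2)*(h^2 + h - 6) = (h - 2)^2*(h + 3)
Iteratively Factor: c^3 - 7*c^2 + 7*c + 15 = (c - 3)*(c^2 - 4*c - 5) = (c - 3)*(c + 1)*(c - 5)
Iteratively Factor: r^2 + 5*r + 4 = (r + 1)*(r + 4)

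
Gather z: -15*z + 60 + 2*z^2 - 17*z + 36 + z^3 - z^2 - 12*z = z^3 + z^2 - 44*z + 96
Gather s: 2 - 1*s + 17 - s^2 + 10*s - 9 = -s^2 + 9*s + 10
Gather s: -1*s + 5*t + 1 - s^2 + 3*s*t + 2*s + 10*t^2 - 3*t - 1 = -s^2 + s*(3*t + 1) + 10*t^2 + 2*t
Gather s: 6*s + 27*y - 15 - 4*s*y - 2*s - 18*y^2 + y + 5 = s*(4 - 4*y) - 18*y^2 + 28*y - 10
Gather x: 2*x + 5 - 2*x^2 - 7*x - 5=-2*x^2 - 5*x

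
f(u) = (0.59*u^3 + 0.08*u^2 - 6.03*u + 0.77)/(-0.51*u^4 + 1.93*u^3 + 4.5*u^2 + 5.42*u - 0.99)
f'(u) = (1.77*u^2 + 0.16*u - 6.03)/(-0.51*u^4 + 1.93*u^3 + 4.5*u^2 + 5.42*u - 0.99) + (0.59*u^3 + 0.08*u^2 - 6.03*u + 0.77)*(2.04*u^3 - 5.79*u^2 - 9.0*u - 5.42)/(-0.51*u^4 + 1.93*u^3 + 4.5*u^2 + 5.42*u - 0.99)^2 = (0.3009*u^6 + 0.0816000000000008*u^5 - 6.7253*u^4 + 31.2422*u^3 + 21.358*u^2 - 7.0884*u + 1.7963)/(0.2601*u^8 - 1.9686*u^7 - 0.8651*u^6 + 11.8416*u^5 + 42.181*u^4 + 44.9586*u^3 + 20.4664*u^2 - 10.7316*u + 0.9801)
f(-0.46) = -1.28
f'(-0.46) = 0.83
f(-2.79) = -0.10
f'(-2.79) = -0.27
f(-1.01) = -1.44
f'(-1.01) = -0.43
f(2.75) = -0.05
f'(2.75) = 0.16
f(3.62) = 0.10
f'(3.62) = 0.20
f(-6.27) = 0.09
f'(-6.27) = 0.00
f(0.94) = -0.47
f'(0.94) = 0.41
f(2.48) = -0.09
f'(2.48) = 0.16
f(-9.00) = 0.08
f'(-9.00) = 0.00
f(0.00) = -0.78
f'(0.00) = 1.83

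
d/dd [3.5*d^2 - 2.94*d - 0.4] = 7.0*d - 2.94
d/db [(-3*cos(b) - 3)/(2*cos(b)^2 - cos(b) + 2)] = 3*(-4*cos(b) - cos(2*b) + 2)*sin(b)/(-cos(b) + cos(2*b) + 3)^2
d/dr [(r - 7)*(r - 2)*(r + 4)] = 3*r^2 - 10*r - 22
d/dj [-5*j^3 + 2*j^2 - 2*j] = -15*j^2 + 4*j - 2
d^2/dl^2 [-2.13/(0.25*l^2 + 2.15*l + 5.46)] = (0.26625*l^2 + 2.28975*l - 2.13*(0.5*l + 2.15)*(1.0*l + 4.3) + 5.8149)/(0.25*l^2 + 2.15*l + 5.46)^3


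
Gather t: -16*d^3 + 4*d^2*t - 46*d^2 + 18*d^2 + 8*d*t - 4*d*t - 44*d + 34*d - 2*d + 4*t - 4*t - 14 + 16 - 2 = -16*d^3 - 28*d^2 - 12*d + t*(4*d^2 + 4*d)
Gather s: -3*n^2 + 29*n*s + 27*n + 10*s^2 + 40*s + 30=-3*n^2 + 27*n + 10*s^2 + s*(29*n + 40) + 30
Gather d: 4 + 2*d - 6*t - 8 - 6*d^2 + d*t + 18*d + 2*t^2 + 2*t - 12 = -6*d^2 + d*(t + 20) + 2*t^2 - 4*t - 16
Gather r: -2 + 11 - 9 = 0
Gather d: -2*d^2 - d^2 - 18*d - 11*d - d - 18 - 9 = -3*d^2 - 30*d - 27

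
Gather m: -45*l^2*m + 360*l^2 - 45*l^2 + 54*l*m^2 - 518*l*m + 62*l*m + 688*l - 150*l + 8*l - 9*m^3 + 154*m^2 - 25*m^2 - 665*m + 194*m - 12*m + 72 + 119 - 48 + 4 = 315*l^2 + 546*l - 9*m^3 + m^2*(54*l + 129) + m*(-45*l^2 - 456*l - 483) + 147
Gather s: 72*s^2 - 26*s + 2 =72*s^2 - 26*s + 2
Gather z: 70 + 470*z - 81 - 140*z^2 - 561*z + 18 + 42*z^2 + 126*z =-98*z^2 + 35*z + 7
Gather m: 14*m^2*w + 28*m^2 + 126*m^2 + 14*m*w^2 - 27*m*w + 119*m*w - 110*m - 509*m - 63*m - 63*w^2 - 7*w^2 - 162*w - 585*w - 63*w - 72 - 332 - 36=m^2*(14*w + 154) + m*(14*w^2 + 92*w - 682) - 70*w^2 - 810*w - 440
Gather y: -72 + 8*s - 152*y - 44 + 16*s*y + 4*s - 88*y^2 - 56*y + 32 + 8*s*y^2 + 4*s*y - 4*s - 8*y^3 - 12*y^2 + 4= 8*s - 8*y^3 + y^2*(8*s - 100) + y*(20*s - 208) - 80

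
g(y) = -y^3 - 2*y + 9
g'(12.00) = -434.00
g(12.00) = -1743.00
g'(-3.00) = -29.00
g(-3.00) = 42.00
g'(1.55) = -9.21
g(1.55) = 2.18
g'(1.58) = -9.49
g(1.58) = 1.90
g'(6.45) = -126.81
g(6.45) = -272.24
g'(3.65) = -41.97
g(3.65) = -46.93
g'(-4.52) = -63.29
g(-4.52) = 110.39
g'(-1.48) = -8.57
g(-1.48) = 15.20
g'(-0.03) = -2.00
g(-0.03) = 9.06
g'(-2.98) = -28.64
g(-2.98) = 41.42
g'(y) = -3*y^2 - 2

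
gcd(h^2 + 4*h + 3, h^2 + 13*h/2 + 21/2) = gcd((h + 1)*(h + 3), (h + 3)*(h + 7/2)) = h + 3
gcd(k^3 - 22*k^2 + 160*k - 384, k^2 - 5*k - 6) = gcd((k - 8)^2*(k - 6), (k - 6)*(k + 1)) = k - 6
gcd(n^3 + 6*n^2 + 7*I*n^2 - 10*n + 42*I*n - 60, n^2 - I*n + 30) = n + 5*I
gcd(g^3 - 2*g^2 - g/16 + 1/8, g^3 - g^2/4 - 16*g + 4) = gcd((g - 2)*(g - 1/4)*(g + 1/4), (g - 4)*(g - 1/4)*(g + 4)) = g - 1/4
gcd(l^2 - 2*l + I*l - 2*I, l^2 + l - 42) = 1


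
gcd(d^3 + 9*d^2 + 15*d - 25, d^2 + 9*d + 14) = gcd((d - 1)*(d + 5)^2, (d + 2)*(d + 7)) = 1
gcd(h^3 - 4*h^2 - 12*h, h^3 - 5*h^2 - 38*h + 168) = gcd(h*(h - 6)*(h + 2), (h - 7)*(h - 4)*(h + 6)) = 1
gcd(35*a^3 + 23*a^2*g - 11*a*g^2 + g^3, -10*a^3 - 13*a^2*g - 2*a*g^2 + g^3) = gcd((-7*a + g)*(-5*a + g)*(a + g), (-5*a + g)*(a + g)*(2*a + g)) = 5*a^2 + 4*a*g - g^2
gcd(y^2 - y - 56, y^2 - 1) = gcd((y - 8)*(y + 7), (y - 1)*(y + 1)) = 1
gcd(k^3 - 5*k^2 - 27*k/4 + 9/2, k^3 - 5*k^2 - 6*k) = k - 6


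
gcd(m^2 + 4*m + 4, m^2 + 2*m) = m + 2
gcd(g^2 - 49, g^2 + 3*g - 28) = g + 7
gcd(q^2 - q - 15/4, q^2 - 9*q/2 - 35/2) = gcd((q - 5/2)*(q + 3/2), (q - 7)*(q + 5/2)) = 1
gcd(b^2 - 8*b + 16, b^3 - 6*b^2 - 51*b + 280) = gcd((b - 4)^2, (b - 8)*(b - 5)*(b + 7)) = 1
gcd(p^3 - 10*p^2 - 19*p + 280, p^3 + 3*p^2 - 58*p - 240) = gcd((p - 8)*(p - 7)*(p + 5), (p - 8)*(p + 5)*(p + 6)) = p^2 - 3*p - 40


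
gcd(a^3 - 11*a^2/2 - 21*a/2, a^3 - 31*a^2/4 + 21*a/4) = a^2 - 7*a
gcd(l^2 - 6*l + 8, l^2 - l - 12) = l - 4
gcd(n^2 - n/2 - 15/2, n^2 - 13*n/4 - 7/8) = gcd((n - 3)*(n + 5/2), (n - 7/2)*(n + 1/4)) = 1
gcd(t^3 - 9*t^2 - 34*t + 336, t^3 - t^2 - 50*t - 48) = t^2 - 2*t - 48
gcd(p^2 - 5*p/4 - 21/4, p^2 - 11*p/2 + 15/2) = p - 3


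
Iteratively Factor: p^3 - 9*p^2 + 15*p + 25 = (p - 5)*(p^2 - 4*p - 5) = (p - 5)^2*(p + 1)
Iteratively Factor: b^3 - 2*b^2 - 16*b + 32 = (b + 4)*(b^2 - 6*b + 8) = (b - 4)*(b + 4)*(b - 2)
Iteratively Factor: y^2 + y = (y + 1)*(y)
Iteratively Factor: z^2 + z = (z + 1)*(z)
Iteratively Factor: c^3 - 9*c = (c)*(c^2 - 9) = c*(c + 3)*(c - 3)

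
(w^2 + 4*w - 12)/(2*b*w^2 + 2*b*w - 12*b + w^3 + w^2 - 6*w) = (w + 6)/(2*b*w + 6*b + w^2 + 3*w)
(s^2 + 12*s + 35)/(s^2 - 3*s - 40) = (s + 7)/(s - 8)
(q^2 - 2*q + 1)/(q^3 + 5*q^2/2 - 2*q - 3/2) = 2*(q - 1)/(2*q^2 + 7*q + 3)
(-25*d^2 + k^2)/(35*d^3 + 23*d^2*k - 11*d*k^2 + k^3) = (-5*d - k)/(7*d^2 + 6*d*k - k^2)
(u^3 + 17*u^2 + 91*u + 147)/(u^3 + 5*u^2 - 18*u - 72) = (u^2 + 14*u + 49)/(u^2 + 2*u - 24)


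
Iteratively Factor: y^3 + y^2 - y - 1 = (y + 1)*(y^2 - 1) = (y - 1)*(y + 1)*(y + 1)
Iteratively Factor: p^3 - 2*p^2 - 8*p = (p)*(p^2 - 2*p - 8) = p*(p + 2)*(p - 4)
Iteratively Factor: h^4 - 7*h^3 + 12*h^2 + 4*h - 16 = (h - 2)*(h^3 - 5*h^2 + 2*h + 8) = (h - 4)*(h - 2)*(h^2 - h - 2) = (h - 4)*(h - 2)^2*(h + 1)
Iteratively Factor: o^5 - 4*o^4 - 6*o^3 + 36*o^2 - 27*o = (o)*(o^4 - 4*o^3 - 6*o^2 + 36*o - 27) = o*(o - 3)*(o^3 - o^2 - 9*o + 9) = o*(o - 3)^2*(o^2 + 2*o - 3) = o*(o - 3)^2*(o - 1)*(o + 3)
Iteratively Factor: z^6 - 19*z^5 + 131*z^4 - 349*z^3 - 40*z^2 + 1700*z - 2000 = (z - 5)*(z^5 - 14*z^4 + 61*z^3 - 44*z^2 - 260*z + 400) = (z - 5)^2*(z^4 - 9*z^3 + 16*z^2 + 36*z - 80) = (z - 5)^2*(z - 2)*(z^3 - 7*z^2 + 2*z + 40) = (z - 5)^2*(z - 2)*(z + 2)*(z^2 - 9*z + 20) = (z - 5)^2*(z - 4)*(z - 2)*(z + 2)*(z - 5)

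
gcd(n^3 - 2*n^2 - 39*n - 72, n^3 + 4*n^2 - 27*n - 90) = n + 3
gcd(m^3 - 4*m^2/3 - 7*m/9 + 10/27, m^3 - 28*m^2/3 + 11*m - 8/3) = m - 1/3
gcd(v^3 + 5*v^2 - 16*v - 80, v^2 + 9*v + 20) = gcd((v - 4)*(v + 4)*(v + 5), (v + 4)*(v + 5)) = v^2 + 9*v + 20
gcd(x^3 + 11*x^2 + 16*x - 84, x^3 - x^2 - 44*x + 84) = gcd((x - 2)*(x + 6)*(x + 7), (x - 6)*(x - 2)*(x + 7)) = x^2 + 5*x - 14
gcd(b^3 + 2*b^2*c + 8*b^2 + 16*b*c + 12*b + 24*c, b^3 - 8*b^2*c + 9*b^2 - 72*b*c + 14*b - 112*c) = b + 2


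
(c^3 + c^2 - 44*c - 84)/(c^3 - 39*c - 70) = (c + 6)/(c + 5)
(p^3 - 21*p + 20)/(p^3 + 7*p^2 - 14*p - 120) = (p - 1)/(p + 6)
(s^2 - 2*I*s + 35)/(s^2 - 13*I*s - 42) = (s + 5*I)/(s - 6*I)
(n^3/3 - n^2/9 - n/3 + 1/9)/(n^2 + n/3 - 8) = (n^3 - n^2/3 - n + 1/3)/(3*n^2 + n - 24)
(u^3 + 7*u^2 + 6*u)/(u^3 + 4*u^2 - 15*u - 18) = u/(u - 3)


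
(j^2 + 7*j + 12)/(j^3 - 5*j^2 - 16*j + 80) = (j + 3)/(j^2 - 9*j + 20)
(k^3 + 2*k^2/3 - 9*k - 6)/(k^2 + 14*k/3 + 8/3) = (k^2 - 9)/(k + 4)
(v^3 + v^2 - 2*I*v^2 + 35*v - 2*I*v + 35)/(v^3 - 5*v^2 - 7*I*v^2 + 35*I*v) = (v^2 + v*(1 + 5*I) + 5*I)/(v*(v - 5))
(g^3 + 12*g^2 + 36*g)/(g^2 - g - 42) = g*(g + 6)/(g - 7)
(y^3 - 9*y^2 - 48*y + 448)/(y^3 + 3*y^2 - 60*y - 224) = (y - 8)/(y + 4)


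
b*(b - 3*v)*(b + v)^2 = b^4 - b^3*v - 5*b^2*v^2 - 3*b*v^3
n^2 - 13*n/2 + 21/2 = (n - 7/2)*(n - 3)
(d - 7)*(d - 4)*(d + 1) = d^3 - 10*d^2 + 17*d + 28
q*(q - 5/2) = q^2 - 5*q/2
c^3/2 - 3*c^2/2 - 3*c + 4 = (c/2 + 1)*(c - 4)*(c - 1)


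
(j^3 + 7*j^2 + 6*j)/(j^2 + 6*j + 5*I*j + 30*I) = j*(j + 1)/(j + 5*I)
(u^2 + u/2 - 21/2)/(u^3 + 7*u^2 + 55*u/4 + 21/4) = 2*(u - 3)/(2*u^2 + 7*u + 3)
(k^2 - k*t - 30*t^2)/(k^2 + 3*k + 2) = (k^2 - k*t - 30*t^2)/(k^2 + 3*k + 2)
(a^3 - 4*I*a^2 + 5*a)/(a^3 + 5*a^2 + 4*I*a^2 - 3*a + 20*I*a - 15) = a*(a - 5*I)/(a^2 + a*(5 + 3*I) + 15*I)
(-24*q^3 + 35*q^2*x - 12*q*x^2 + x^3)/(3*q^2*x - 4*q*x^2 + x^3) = (-8*q + x)/x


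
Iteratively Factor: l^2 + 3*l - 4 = (l - 1)*(l + 4)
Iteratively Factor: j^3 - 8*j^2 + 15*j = (j - 3)*(j^2 - 5*j) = (j - 5)*(j - 3)*(j)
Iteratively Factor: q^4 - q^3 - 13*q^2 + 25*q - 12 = (q - 1)*(q^3 - 13*q + 12) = (q - 1)*(q + 4)*(q^2 - 4*q + 3) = (q - 3)*(q - 1)*(q + 4)*(q - 1)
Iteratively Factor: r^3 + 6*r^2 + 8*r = (r + 4)*(r^2 + 2*r) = r*(r + 4)*(r + 2)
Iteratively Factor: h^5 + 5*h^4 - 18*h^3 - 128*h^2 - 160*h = (h - 5)*(h^4 + 10*h^3 + 32*h^2 + 32*h) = h*(h - 5)*(h^3 + 10*h^2 + 32*h + 32) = h*(h - 5)*(h + 4)*(h^2 + 6*h + 8) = h*(h - 5)*(h + 2)*(h + 4)*(h + 4)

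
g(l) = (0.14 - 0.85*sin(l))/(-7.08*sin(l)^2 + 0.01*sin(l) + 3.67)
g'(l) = (0.14 - 0.85*sin(l))*(14.16*sin(l)*cos(l) - 0.01*cos(l))/(-7.08*sin(l)^2 + 0.01*sin(l) + 3.67)^2 - 0.85*cos(l)/(-7.08*sin(l)^2 + 0.01*sin(l) + 3.67)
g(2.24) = 0.78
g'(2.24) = 7.12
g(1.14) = 0.29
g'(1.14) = -0.56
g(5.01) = -0.34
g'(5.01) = -0.39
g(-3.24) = 0.02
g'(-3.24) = 0.23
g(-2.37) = 3.32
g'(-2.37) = 109.27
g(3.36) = 0.10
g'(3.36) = 0.34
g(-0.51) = 0.28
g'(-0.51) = -1.23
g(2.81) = -0.05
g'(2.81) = 0.34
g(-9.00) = 0.20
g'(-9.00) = 0.74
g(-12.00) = -0.19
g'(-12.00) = -1.19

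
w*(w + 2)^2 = w^3 + 4*w^2 + 4*w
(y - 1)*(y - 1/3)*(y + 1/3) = y^3 - y^2 - y/9 + 1/9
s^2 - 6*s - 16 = (s - 8)*(s + 2)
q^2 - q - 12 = (q - 4)*(q + 3)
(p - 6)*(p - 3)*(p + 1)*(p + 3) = p^4 - 5*p^3 - 15*p^2 + 45*p + 54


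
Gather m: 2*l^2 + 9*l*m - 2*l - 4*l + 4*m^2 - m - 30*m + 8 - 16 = 2*l^2 - 6*l + 4*m^2 + m*(9*l - 31) - 8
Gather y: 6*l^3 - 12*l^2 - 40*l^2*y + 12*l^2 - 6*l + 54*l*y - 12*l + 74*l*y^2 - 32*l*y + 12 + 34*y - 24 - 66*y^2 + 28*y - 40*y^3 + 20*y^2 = 6*l^3 - 18*l - 40*y^3 + y^2*(74*l - 46) + y*(-40*l^2 + 22*l + 62) - 12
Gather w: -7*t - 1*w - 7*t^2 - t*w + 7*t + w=-7*t^2 - t*w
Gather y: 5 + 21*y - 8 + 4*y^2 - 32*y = 4*y^2 - 11*y - 3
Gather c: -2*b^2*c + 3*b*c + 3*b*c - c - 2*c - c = c*(-2*b^2 + 6*b - 4)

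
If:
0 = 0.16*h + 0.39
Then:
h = -2.44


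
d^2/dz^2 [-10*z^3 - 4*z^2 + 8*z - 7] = -60*z - 8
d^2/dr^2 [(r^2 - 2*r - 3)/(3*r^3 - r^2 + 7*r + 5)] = 2*(9*r^6 - 54*r^5 - 207*r^4 + 14*r^3 - 3*r^2 + 168*r - 67)/(27*r^9 - 27*r^8 + 198*r^7 + 8*r^6 + 372*r^5 + 498*r^4 + 358*r^3 + 660*r^2 + 525*r + 125)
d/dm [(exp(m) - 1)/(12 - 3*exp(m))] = exp(m)/(exp(m) - 4)^2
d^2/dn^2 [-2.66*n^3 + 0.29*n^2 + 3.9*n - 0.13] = 0.58 - 15.96*n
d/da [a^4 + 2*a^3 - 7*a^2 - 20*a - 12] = 4*a^3 + 6*a^2 - 14*a - 20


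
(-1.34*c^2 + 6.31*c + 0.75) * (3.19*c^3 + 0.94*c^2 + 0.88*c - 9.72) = -4.2746*c^5 + 18.8693*c^4 + 7.1447*c^3 + 19.2826*c^2 - 60.6732*c - 7.29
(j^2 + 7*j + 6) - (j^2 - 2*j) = 9*j + 6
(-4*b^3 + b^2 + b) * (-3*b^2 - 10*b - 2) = 12*b^5 + 37*b^4 - 5*b^3 - 12*b^2 - 2*b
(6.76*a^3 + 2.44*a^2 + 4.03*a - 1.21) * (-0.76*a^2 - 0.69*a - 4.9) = -5.1376*a^5 - 6.5188*a^4 - 37.8704*a^3 - 13.8171*a^2 - 18.9121*a + 5.929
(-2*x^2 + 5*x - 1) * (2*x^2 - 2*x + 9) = -4*x^4 + 14*x^3 - 30*x^2 + 47*x - 9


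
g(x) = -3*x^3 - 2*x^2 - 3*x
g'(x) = -9*x^2 - 4*x - 3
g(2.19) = -47.67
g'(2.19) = -54.92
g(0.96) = -7.38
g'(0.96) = -15.13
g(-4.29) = 212.92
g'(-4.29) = -151.48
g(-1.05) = 4.42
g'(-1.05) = -8.72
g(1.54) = -20.32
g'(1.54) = -30.50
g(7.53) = -1416.87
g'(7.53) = -543.43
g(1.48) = -18.55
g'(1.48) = -28.63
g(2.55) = -70.40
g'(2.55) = -71.72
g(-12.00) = 4932.00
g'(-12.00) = -1251.00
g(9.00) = -2376.00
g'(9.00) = -768.00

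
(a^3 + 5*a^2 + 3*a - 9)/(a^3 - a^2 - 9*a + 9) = (a + 3)/(a - 3)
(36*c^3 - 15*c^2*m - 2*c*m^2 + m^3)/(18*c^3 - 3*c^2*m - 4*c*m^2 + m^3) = (4*c + m)/(2*c + m)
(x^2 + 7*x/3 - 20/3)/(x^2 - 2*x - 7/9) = 3*(-3*x^2 - 7*x + 20)/(-9*x^2 + 18*x + 7)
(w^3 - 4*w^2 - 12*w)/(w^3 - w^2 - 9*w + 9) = w*(w^2 - 4*w - 12)/(w^3 - w^2 - 9*w + 9)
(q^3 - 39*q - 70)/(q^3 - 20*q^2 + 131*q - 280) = (q^2 + 7*q + 10)/(q^2 - 13*q + 40)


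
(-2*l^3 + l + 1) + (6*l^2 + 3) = -2*l^3 + 6*l^2 + l + 4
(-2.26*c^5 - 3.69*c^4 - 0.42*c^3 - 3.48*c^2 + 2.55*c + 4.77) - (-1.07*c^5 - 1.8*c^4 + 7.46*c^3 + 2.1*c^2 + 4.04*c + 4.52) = -1.19*c^5 - 1.89*c^4 - 7.88*c^3 - 5.58*c^2 - 1.49*c + 0.25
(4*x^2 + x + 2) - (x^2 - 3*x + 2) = 3*x^2 + 4*x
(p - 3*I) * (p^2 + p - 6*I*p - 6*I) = p^3 + p^2 - 9*I*p^2 - 18*p - 9*I*p - 18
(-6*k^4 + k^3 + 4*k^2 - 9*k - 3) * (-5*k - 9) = 30*k^5 + 49*k^4 - 29*k^3 + 9*k^2 + 96*k + 27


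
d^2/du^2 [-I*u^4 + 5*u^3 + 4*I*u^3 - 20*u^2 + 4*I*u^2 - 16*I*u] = -12*I*u^2 + u*(30 + 24*I) - 40 + 8*I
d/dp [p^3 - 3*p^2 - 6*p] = 3*p^2 - 6*p - 6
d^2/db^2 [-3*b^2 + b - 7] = -6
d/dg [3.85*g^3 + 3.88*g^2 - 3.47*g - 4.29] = 11.55*g^2 + 7.76*g - 3.47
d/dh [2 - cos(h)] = sin(h)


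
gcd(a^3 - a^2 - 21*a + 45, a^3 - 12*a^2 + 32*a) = 1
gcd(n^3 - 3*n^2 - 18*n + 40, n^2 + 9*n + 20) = n + 4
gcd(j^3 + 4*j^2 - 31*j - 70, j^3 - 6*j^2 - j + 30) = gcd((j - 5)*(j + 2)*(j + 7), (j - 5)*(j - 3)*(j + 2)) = j^2 - 3*j - 10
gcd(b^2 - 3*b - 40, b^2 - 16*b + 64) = b - 8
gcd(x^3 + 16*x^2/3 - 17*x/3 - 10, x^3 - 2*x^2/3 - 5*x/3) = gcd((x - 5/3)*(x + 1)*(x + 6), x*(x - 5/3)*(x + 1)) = x^2 - 2*x/3 - 5/3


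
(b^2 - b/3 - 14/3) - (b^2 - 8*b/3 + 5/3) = 7*b/3 - 19/3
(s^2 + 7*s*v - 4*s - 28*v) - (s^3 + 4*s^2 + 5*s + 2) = -s^3 - 3*s^2 + 7*s*v - 9*s - 28*v - 2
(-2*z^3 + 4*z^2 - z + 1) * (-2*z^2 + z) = 4*z^5 - 10*z^4 + 6*z^3 - 3*z^2 + z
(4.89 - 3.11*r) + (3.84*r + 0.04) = 0.73*r + 4.93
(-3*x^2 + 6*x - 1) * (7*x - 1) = -21*x^3 + 45*x^2 - 13*x + 1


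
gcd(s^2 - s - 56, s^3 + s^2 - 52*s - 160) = s - 8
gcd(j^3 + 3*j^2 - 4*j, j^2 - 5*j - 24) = 1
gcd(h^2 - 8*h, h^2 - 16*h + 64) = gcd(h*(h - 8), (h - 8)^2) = h - 8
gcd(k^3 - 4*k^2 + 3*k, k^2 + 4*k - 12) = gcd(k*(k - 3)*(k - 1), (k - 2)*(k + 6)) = 1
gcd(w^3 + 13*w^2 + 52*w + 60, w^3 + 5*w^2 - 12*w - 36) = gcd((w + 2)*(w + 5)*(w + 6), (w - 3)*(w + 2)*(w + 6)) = w^2 + 8*w + 12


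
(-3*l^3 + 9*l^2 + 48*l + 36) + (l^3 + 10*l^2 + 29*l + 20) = -2*l^3 + 19*l^2 + 77*l + 56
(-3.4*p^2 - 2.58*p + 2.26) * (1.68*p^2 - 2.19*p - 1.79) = -5.712*p^4 + 3.1116*p^3 + 15.533*p^2 - 0.3312*p - 4.0454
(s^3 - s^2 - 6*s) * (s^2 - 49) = s^5 - s^4 - 55*s^3 + 49*s^2 + 294*s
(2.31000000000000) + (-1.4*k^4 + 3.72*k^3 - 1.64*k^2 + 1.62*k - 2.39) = -1.4*k^4 + 3.72*k^3 - 1.64*k^2 + 1.62*k - 0.0800000000000001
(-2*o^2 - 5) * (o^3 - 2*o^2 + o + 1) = -2*o^5 + 4*o^4 - 7*o^3 + 8*o^2 - 5*o - 5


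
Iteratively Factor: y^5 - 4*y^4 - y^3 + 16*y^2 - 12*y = (y + 2)*(y^4 - 6*y^3 + 11*y^2 - 6*y) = (y - 3)*(y + 2)*(y^3 - 3*y^2 + 2*y) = (y - 3)*(y - 2)*(y + 2)*(y^2 - y) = y*(y - 3)*(y - 2)*(y + 2)*(y - 1)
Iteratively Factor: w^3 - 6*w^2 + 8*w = (w - 4)*(w^2 - 2*w) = (w - 4)*(w - 2)*(w)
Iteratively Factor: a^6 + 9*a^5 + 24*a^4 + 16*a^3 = (a + 4)*(a^5 + 5*a^4 + 4*a^3) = a*(a + 4)*(a^4 + 5*a^3 + 4*a^2) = a*(a + 4)^2*(a^3 + a^2) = a^2*(a + 4)^2*(a^2 + a) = a^3*(a + 4)^2*(a + 1)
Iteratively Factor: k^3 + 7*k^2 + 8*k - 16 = (k + 4)*(k^2 + 3*k - 4) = (k + 4)^2*(k - 1)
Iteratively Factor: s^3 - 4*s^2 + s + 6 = (s - 3)*(s^2 - s - 2) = (s - 3)*(s - 2)*(s + 1)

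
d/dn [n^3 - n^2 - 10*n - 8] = 3*n^2 - 2*n - 10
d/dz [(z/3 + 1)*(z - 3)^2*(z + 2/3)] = 4*z^3/3 - 7*z^2/3 - 22*z/3 + 7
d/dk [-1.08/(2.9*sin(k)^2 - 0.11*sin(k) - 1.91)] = (6.264*sin(k) - 0.1188)*cos(k)/(-2.9*sin(k)^2 + 0.11*sin(k) + 1.91)^2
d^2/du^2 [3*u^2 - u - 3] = 6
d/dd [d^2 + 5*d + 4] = 2*d + 5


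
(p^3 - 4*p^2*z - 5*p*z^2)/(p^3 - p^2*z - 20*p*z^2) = (p + z)/(p + 4*z)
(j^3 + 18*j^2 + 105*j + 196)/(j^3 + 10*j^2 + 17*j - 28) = (j + 7)/(j - 1)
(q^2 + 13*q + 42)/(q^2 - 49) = (q + 6)/(q - 7)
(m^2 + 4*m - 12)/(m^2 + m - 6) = (m + 6)/(m + 3)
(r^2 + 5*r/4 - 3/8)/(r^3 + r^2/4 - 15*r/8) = (4*r - 1)/(r*(4*r - 5))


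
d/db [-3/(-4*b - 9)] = -12/(4*b + 9)^2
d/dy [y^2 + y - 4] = 2*y + 1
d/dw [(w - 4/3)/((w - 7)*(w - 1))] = (-3*w^2 + 8*w - 11)/(3*(w^4 - 16*w^3 + 78*w^2 - 112*w + 49))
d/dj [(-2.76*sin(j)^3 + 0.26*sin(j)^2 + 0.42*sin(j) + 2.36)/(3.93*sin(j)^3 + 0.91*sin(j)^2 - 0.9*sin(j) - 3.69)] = (-3.5334*sin(j)^4 + 1.6668*sin(j)^3 + 2.1126*sin(j)^2 - 6.214*sin(j) + 0.5742)*cos(j)/(15.4449*sin(j)^6 + 7.1526*sin(j)^5 - 6.2459*sin(j)^4 - 30.6414*sin(j)^3 - 5.9058*sin(j)^2 + 6.642*sin(j) + 13.6161)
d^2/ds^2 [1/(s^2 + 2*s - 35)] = 2*(-s^2 - 2*s + 4*(s + 1)^2 + 35)/(s^2 + 2*s - 35)^3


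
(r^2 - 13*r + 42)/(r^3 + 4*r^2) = (r^2 - 13*r + 42)/(r^2*(r + 4))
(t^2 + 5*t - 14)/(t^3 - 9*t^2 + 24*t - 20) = (t + 7)/(t^2 - 7*t + 10)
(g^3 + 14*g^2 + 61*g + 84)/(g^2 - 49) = (g^2 + 7*g + 12)/(g - 7)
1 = 1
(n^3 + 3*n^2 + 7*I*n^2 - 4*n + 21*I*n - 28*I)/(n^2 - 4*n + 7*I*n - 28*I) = (n^2 + 3*n - 4)/(n - 4)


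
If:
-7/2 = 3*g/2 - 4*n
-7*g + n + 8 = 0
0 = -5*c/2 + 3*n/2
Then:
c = 219/265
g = 71/53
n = 73/53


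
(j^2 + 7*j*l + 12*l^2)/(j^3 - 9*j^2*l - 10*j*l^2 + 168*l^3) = (j + 3*l)/(j^2 - 13*j*l + 42*l^2)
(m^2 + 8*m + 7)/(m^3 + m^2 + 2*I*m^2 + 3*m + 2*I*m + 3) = (m + 7)/(m^2 + 2*I*m + 3)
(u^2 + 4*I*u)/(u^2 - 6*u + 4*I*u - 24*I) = u/(u - 6)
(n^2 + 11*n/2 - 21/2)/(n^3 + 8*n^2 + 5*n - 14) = (n - 3/2)/(n^2 + n - 2)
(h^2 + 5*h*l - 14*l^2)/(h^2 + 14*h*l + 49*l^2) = (h - 2*l)/(h + 7*l)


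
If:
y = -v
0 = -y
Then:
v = 0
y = 0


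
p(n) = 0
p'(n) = 0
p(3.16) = 0.00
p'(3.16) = 0.00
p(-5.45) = 0.00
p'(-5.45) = 0.00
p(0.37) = 0.00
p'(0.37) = 0.00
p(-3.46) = 0.00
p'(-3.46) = 0.00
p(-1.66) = 0.00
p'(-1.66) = 0.00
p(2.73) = 0.00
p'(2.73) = 0.00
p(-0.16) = 0.00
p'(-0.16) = 0.00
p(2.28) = 0.00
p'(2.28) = 0.00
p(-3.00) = 0.00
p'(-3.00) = 0.00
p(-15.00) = 0.00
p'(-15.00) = 0.00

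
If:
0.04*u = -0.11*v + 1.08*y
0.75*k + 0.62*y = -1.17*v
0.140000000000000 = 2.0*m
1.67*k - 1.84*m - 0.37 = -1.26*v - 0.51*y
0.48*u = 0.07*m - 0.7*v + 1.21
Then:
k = 0.59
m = 0.07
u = 3.14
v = -0.42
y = 0.07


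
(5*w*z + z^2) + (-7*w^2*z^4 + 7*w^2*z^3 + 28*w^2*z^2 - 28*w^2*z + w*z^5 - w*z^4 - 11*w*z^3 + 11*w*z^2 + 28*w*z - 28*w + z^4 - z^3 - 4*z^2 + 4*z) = -7*w^2*z^4 + 7*w^2*z^3 + 28*w^2*z^2 - 28*w^2*z + w*z^5 - w*z^4 - 11*w*z^3 + 11*w*z^2 + 33*w*z - 28*w + z^4 - z^3 - 3*z^2 + 4*z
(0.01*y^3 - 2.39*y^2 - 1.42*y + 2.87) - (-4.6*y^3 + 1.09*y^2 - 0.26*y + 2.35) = 4.61*y^3 - 3.48*y^2 - 1.16*y + 0.52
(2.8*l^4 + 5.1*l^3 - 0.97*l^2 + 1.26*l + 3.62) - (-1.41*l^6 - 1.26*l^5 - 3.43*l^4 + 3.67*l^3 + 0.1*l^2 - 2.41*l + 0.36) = 1.41*l^6 + 1.26*l^5 + 6.23*l^4 + 1.43*l^3 - 1.07*l^2 + 3.67*l + 3.26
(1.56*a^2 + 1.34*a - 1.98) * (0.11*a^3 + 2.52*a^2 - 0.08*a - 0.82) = 0.1716*a^5 + 4.0786*a^4 + 3.0342*a^3 - 6.376*a^2 - 0.9404*a + 1.6236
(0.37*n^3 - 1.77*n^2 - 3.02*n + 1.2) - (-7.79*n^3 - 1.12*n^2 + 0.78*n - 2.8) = 8.16*n^3 - 0.65*n^2 - 3.8*n + 4.0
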